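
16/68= 4/17= 0.24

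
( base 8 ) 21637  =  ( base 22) IIB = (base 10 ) 9119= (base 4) 2032133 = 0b10001110011111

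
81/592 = 81/592=0.14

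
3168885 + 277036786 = 280205671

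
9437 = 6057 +3380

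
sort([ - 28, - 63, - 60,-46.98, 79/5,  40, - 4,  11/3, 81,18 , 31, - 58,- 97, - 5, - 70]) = [ - 97, - 70, - 63, -60, - 58, -46.98, -28, - 5, - 4,11/3,79/5,18, 31,  40,81]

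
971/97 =10 + 1/97 = 10.01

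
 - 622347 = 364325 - 986672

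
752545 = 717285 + 35260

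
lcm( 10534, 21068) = 21068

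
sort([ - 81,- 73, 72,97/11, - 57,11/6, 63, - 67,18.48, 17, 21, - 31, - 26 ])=[ - 81,-73, - 67, - 57, - 31, - 26, 11/6, 97/11,17,18.48,21,63,72 ] 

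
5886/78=981/13= 75.46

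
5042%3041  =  2001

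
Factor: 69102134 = 2^1*34551067^1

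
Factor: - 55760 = -2^4 * 5^1*17^1 * 41^1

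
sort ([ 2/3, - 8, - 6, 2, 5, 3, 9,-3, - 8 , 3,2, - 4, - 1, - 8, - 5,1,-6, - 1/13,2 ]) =[ - 8, - 8, - 8,  -  6, - 6, - 5 , - 4, - 3,- 1 , - 1/13,2/3, 1,2,2,2, 3,3,5 , 9 ] 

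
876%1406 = 876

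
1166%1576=1166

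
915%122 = 61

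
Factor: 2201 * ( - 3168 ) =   -  2^5 * 3^2 * 11^1 * 31^1*71^1 = - 6972768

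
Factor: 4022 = 2^1*2011^1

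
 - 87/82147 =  -87/82147 = -0.00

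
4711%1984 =743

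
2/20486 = 1/10243 = 0.00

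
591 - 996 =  - 405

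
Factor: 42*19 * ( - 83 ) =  - 2^1*3^1*7^1*19^1 * 83^1 = - 66234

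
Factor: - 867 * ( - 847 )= 734349 = 3^1*7^1*11^2*17^2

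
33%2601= 33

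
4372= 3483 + 889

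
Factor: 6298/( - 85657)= - 2^1*11^( - 1)*13^( - 1 )  *47^1*67^1*599^( - 1)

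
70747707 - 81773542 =-11025835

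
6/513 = 2/171 = 0.01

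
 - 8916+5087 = -3829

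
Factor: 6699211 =6699211^1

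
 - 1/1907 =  - 1/1907 = - 0.00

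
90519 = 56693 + 33826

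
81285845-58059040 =23226805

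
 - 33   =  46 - 79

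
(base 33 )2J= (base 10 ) 85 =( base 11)78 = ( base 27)34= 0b1010101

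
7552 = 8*944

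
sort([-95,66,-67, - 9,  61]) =[ - 95, - 67, - 9, 61,66]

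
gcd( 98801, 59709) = 1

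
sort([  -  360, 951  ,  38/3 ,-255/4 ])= [ - 360, - 255/4,  38/3, 951]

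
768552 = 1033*744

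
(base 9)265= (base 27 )85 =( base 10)221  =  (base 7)434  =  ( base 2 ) 11011101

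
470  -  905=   -435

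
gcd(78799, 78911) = 7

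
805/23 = 35= 35.00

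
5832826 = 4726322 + 1106504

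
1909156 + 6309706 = 8218862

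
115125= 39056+76069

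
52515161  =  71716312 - 19201151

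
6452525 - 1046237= 5406288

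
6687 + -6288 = 399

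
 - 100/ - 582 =50/291 = 0.17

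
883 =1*883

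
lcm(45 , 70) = 630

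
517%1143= 517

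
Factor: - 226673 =-83^1 * 2731^1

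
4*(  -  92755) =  - 371020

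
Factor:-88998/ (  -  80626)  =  3^1 * 163^1*443^( - 1)  =  489/443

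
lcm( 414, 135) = 6210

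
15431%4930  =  641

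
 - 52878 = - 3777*14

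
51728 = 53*976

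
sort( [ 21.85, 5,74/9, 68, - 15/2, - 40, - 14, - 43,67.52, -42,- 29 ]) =[ - 43, -42,  -  40, - 29, - 14, - 15/2,  5, 74/9,21.85,67.52,  68]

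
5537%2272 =993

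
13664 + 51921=65585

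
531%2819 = 531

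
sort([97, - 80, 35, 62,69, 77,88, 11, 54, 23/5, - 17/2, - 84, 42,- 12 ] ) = [- 84 ,  -  80, - 12, - 17/2, 23/5,11, 35, 42,54, 62,  69,77,88, 97]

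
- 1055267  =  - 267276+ - 787991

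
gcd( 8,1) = 1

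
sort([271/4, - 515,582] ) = [ - 515,  271/4, 582 ]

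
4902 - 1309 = 3593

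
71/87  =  71/87 = 0.82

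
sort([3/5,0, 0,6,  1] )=[ 0 , 0,3/5, 1,  6 ] 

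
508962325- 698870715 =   -  189908390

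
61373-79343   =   - 17970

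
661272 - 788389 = -127117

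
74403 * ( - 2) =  - 148806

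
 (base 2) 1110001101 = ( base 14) 48d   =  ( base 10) 909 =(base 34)qp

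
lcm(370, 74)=370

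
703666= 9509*74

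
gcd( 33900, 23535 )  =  15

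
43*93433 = 4017619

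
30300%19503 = 10797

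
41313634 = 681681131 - 640367497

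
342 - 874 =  - 532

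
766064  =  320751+445313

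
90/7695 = 2/171 =0.01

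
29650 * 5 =148250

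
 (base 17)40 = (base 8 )104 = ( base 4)1010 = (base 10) 68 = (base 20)38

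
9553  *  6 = 57318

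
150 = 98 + 52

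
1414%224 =70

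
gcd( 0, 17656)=17656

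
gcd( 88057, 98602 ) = 1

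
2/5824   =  1/2912 = 0.00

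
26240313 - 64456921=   -38216608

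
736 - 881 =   -  145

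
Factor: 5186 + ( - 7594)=  -  2408 = - 2^3 * 7^1 * 43^1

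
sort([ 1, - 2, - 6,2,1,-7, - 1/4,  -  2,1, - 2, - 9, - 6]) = [ - 9,- 7, - 6, - 6, - 2, - 2, - 2 , - 1/4,1,1,1,2]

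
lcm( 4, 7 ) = 28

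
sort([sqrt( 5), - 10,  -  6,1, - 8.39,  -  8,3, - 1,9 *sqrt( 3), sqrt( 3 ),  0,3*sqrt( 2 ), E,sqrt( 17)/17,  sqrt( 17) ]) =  [ - 10, - 8.39, - 8 , - 6,-1, 0,sqrt( 17 )/17,  1,sqrt (3 ), sqrt( 5 ),  E, 3,sqrt(17 ),  3*sqrt( 2 ),  9*sqrt ( 3 ) ]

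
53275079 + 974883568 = 1028158647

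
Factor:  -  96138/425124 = - 109/482=- 2^( - 1 ) *109^1*241^( - 1)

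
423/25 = 16 + 23/25  =  16.92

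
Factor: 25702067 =25702067^1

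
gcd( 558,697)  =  1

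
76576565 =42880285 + 33696280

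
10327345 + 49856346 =60183691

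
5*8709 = 43545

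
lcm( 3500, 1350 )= 94500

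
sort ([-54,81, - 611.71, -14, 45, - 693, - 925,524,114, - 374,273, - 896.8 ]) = [-925,-896.8, - 693, - 611.71, -374 ,-54,-14, 45,81,114,273, 524] 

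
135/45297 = 15/5033 = 0.00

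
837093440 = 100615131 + 736478309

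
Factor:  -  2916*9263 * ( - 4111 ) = 2^2*3^6 * 59^1 *157^1*4111^1 = 111041842788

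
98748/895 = 98748/895   =  110.33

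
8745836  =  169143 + 8576693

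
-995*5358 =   -  5331210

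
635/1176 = 635/1176 = 0.54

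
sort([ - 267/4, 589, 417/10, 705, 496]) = [ - 267/4,417/10, 496, 589, 705] 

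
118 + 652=770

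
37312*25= 932800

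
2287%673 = 268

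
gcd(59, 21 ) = 1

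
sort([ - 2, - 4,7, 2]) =[ -4,- 2,2,7]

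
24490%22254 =2236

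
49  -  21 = 28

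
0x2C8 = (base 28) pc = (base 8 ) 1310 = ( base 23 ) 17m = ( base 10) 712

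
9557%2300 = 357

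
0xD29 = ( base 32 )399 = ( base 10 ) 3369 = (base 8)6451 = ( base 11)2593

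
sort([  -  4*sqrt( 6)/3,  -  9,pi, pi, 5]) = [ - 9, - 4*sqrt(6)/3,pi, pi, 5]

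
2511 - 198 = 2313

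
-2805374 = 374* ( - 7501)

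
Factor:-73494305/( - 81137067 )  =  3^( - 1)*5^1*11^( - 1 )*53^1*67^( - 1)*463^1*599^1*36697^( - 1 )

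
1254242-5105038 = - 3850796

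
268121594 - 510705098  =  - 242583504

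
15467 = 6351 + 9116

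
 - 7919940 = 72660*(-109) 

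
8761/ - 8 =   -  1096+7/8 =- 1095.12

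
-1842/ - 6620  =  921/3310 = 0.28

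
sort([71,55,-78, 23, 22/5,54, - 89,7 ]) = [ - 89,- 78,22/5, 7,  23, 54, 55,  71 ]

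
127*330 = 41910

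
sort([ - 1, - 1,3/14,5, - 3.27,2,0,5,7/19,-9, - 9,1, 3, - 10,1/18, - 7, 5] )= [-10,  -  9, - 9,-7, - 3.27,-1, - 1,0, 1/18, 3/14,7/19,1,2, 3,5,5  ,  5]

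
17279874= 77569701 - 60289827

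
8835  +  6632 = 15467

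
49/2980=49/2980 = 0.02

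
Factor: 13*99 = 1287=3^2*11^1 * 13^1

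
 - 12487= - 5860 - 6627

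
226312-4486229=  - 4259917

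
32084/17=1887+5/17= 1887.29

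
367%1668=367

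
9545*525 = 5011125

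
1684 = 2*842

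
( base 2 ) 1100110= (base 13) 7b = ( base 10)102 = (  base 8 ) 146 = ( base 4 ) 1212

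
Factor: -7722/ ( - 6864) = 2^(  -  3 )*3^2 = 9/8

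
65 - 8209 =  - 8144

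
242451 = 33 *7347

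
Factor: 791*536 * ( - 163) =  - 2^3*7^1*67^1*113^1*163^1 =- 69108088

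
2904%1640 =1264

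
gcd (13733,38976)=1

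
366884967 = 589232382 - 222347415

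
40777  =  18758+22019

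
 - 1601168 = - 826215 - 774953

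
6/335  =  6/335 = 0.02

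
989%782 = 207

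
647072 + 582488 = 1229560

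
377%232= 145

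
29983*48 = 1439184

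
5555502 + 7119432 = 12674934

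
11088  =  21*528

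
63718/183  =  63718/183  =  348.19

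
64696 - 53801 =10895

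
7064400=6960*1015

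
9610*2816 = 27061760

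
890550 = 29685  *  30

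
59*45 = 2655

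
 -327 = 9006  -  9333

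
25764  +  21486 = 47250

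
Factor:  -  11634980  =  -2^2*5^1*7^1*41^1*2027^1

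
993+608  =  1601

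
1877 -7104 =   -  5227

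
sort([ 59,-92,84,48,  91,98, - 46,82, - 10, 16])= [-92,-46,-10,16,48,59,82, 84, 91,98] 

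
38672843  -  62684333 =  - 24011490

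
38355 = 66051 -27696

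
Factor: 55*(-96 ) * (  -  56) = 2^8*3^1*5^1*7^1*11^1 = 295680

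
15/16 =15/16 = 0.94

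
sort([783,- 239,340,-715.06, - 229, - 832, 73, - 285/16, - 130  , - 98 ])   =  [-832, - 715.06, - 239, - 229, - 130,  -  98, - 285/16,73, 340,783 ]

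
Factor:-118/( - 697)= 2^1*17^(-1)*41^(-1)*59^1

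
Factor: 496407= 3^1*165469^1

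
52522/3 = 52522/3 =17507.33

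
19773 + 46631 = 66404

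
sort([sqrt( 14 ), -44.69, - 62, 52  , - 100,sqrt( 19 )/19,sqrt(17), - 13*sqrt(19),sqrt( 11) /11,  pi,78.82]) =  [-100 , - 62 ,- 13*sqrt(19), - 44.69, sqrt (19) /19,sqrt( 11)/11,pi, sqrt(14 ), sqrt( 17) , 52,78.82 ] 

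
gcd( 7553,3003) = 91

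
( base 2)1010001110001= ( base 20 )d1d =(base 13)24C7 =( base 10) 5233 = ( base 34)4hv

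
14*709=9926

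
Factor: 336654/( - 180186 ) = - 951/509=- 3^1 *317^1*509^(-1) 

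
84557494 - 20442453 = 64115041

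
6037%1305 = 817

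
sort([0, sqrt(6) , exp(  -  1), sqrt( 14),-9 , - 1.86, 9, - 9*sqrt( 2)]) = [-9*sqrt(2),-9, - 1.86,0,exp ( - 1 ) , sqrt(6),sqrt(14 ),9]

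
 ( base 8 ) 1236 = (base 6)3034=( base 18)214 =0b1010011110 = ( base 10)670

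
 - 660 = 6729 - 7389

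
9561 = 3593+5968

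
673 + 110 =783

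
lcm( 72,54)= 216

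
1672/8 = 209  =  209.00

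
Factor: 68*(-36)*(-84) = 205632 = 2^6*3^3*7^1*17^1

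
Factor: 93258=2^1 * 3^3 * 11^1 * 157^1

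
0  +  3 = 3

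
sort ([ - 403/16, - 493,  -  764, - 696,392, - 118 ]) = [ - 764, - 696,-493, - 118, - 403/16, 392]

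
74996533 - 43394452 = 31602081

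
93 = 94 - 1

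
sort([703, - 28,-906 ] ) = [ - 906, - 28,703] 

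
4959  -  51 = 4908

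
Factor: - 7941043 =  - 11^1 * 53^2*257^1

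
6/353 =6/353= 0.02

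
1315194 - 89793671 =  - 88478477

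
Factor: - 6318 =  - 2^1*3^5*13^1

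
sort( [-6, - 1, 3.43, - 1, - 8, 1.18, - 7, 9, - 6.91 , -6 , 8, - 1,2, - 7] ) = [ - 8 ,-7,-7, - 6.91, - 6, - 6, - 1, - 1, - 1, 1.18,2, 3.43 , 8 , 9 ] 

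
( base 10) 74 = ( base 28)2I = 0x4A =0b1001010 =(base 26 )2m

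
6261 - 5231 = 1030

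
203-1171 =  - 968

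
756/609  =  1+7/29  =  1.24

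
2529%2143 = 386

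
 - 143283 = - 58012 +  - 85271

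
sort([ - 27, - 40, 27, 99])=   [ - 40, - 27, 27, 99 ]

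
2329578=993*2346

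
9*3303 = 29727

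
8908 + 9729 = 18637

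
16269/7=2324 + 1/7 =2324.14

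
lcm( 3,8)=24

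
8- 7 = 1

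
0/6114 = 0 = 0.00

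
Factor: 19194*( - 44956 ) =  - 862885464= - 2^3*3^1*7^1 *457^1*11239^1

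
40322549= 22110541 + 18212008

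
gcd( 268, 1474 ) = 134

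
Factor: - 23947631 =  - 23947631^1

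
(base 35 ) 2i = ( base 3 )10021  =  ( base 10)88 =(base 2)1011000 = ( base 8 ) 130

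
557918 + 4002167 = 4560085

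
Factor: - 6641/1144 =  - 2^ ( - 3)*11^( - 1)*13^( - 1 )*29^1 * 229^1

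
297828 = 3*99276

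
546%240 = 66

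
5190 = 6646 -1456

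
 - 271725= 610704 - 882429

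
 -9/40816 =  - 9/40816 = - 0.00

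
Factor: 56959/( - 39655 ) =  - 79/55  =  - 5^ ( - 1)  *11^( - 1) * 79^1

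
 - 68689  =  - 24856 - 43833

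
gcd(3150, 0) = 3150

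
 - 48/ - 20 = 12/5 = 2.40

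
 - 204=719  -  923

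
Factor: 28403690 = 2^1*5^1*7^1*405767^1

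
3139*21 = 65919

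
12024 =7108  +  4916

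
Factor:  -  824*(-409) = 2^3*103^1*409^1  =  337016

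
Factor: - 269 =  - 269^1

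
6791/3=6791/3 =2263.67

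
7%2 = 1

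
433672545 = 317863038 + 115809507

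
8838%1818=1566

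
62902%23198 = 16506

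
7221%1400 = 221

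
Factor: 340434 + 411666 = 2^2*3^1*5^2*23^1*109^1 = 752100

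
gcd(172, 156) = 4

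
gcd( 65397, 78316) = 1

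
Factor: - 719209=-89^1*8081^1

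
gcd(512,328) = 8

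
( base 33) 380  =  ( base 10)3531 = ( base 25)5g6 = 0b110111001011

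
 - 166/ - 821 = 166/821 = 0.20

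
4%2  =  0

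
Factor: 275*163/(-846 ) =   -  44825/846 = -2^(-1)*3^( - 2)*  5^2*11^1*47^( - 1)*163^1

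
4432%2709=1723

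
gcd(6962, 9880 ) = 2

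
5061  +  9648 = 14709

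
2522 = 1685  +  837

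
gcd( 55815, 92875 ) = 5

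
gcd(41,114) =1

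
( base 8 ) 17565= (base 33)7D1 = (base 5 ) 224203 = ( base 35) 6k3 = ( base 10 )8053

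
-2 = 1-3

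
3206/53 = 3206/53=60.49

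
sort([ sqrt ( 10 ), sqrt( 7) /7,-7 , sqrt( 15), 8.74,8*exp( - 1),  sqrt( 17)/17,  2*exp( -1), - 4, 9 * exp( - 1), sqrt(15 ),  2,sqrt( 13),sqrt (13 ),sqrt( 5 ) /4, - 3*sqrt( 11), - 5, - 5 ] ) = [-3*sqrt( 11 ), - 7, - 5, - 5, - 4, sqrt(17 ) /17, sqrt( 7)/7,sqrt(5 ) /4, 2*exp( - 1 ), 2, 8*exp ( - 1 ), sqrt(10), 9*exp(-1),sqrt( 13), sqrt( 13 ), sqrt(15),sqrt( 15), 8.74]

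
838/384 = 419/192 = 2.18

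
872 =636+236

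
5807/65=5807/65 = 89.34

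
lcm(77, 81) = 6237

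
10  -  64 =-54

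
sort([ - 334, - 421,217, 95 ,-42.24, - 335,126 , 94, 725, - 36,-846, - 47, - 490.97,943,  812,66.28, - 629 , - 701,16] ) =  [ - 846, - 701, - 629, - 490.97, - 421, - 335,-334,-47, - 42.24,- 36,  16,  66.28,94, 95, 126,  217 , 725,  812, 943 ]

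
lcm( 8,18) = 72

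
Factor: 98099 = 263^1 * 373^1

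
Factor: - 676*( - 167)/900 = 28223/225 = 3^ ( - 2 )*5^ (-2 )  *13^2*167^1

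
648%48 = 24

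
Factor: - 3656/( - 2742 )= 2^2 * 3^(-1 ) = 4/3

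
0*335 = 0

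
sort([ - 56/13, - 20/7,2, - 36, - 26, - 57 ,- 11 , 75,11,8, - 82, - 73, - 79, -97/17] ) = [ - 82 , - 79, - 73, - 57, - 36, - 26, - 11, - 97/17, - 56/13, - 20/7,2, 8,11, 75]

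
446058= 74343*6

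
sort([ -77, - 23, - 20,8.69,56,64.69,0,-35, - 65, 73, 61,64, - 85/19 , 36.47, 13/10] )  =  [-77, - 65, - 35,-23,-20, - 85/19, 0, 13/10, 8.69,36.47, 56,61,64, 64.69,  73 ] 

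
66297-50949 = 15348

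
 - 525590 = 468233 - 993823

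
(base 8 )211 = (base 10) 137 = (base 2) 10001001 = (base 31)4d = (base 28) 4p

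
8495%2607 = 674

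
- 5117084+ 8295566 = 3178482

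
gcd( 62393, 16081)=1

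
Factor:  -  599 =- 599^1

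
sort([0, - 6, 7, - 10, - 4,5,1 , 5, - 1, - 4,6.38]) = [ - 10, - 6, - 4, - 4, - 1,0 , 1,5, 5,6.38,7]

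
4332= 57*76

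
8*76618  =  612944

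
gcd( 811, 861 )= 1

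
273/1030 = 273/1030 =0.27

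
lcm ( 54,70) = 1890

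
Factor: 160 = 2^5 * 5^1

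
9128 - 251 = 8877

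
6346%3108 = 130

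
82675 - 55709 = 26966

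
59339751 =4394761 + 54944990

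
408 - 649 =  - 241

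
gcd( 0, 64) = 64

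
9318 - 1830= 7488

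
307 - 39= 268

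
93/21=31/7 = 4.43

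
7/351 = 7/351 = 0.02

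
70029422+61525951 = 131555373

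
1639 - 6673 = - 5034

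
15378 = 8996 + 6382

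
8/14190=4/7095 = 0.00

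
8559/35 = 244 + 19/35 =244.54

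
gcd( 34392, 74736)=24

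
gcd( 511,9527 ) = 7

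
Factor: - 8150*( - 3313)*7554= 203965176300  =  2^2*3^1*5^2*163^1*1259^1*3313^1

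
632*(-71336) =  - 45084352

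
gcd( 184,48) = 8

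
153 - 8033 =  - 7880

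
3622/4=905+1/2 =905.50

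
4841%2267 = 307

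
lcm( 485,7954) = 39770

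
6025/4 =6025/4 = 1506.25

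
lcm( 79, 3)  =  237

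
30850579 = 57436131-26585552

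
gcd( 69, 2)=1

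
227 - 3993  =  - 3766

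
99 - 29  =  70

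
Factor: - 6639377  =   - 6639377^1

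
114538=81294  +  33244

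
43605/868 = 43605/868 = 50.24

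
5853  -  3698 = 2155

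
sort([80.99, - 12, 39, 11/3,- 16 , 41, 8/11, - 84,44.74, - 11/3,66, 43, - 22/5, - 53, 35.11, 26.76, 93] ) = [ - 84, - 53, - 16,-12, - 22/5, - 11/3, 8/11, 11/3, 26.76,35.11, 39,41, 43,44.74,66, 80.99, 93] 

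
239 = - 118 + 357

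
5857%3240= 2617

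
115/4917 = 115/4917 = 0.02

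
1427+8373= 9800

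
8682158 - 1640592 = 7041566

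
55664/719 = 77 + 301/719 = 77.42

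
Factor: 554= 2^1 *277^1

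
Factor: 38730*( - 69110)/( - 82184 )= 2^( - 1 ) * 3^1*5^2*1291^1*6911^1*10273^( - 1 ) = 669157575/20546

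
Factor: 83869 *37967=37967^1*83869^1 =3184254323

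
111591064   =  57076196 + 54514868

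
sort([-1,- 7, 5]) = [ - 7, - 1, 5 ]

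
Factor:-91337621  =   - 907^1*100703^1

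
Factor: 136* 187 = 25432 =2^3 * 11^1 * 17^2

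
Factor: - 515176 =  - 2^3*71^1 * 907^1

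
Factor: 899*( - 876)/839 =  - 787524/839 = - 2^2*3^1* 29^1*31^1*73^1*839^( - 1 )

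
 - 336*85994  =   - 28893984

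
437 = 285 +152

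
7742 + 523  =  8265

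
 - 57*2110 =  - 120270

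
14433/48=4811/16 =300.69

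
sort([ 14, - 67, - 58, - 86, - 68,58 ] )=[ - 86  , - 68 , - 67 , - 58 , 14,58]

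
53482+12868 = 66350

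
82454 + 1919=84373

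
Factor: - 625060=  - 2^2*5^1*31253^1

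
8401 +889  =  9290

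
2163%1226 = 937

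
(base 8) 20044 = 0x2024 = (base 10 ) 8228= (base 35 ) 6p3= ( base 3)102021202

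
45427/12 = 45427/12 = 3785.58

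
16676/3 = 16676/3 = 5558.67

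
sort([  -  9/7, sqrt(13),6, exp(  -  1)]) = [ - 9/7, exp ( - 1 ), sqrt (13),6 ] 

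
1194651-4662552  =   - 3467901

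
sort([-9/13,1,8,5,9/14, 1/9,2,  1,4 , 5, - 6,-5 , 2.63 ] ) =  [ - 6,- 5, - 9/13, 1/9, 9/14, 1,1, 2,2.63, 4, 5,  5 , 8]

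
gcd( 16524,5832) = 972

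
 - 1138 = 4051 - 5189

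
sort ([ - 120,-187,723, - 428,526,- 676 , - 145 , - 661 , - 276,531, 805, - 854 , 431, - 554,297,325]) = [ - 854, - 676, - 661 , - 554, - 428,  -  276,-187,  -  145,-120,297, 325,431, 526,531 , 723,  805 ] 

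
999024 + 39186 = 1038210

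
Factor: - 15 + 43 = 28 = 2^2*7^1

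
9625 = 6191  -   - 3434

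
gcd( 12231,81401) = 1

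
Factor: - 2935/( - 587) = 5 = 5^1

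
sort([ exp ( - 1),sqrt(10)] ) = [ exp( - 1),sqrt( 10) ] 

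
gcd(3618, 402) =402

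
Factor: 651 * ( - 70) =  -45570 = - 2^1 * 3^1* 5^1*7^2*31^1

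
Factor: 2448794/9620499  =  2^1*3^ (-1)*7^( - 1)*47^1*109^1*239^1*458119^( - 1)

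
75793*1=75793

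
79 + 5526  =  5605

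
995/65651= 995/65651 = 0.02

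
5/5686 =5/5686=0.00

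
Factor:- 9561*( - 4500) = 43024500 = 2^2*3^3*5^3 *3187^1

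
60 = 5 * 12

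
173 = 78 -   -  95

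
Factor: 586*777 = 455322 = 2^1*3^1*7^1*37^1*293^1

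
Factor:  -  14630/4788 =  - 2^(-1)*3^( - 2)*5^1*11^1= - 55/18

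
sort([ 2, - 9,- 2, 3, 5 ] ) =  [  -  9, - 2,  2, 3 , 5] 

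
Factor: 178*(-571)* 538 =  - 2^2*89^1*269^1*571^1 = -54681244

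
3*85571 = 256713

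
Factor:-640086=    - 2^1 * 3^1 *106681^1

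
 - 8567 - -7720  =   - 847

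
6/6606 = 1/1101 = 0.00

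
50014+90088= 140102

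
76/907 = 76/907 = 0.08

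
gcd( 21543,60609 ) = 3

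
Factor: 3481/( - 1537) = -29^( - 1 )*53^( - 1)*59^2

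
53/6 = 53/6 = 8.83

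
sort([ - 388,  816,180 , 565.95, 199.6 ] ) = [ - 388, 180,199.6,565.95,  816 ] 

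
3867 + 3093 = 6960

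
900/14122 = 450/7061 = 0.06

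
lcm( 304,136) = 5168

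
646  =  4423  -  3777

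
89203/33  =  2703 +4/33 = 2703.12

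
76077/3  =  25359 = 25359.00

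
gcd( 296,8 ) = 8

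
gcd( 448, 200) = 8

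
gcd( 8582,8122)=2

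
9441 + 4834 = 14275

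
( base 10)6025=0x1789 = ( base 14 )22a5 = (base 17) 13e7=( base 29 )74m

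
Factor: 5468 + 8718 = 14186=   2^1*41^1*173^1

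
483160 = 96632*5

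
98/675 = 98/675 = 0.15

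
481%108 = 49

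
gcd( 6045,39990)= 465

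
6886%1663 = 234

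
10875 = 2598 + 8277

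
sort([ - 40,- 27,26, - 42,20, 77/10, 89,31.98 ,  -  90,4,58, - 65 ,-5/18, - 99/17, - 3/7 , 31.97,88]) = [ - 90, - 65,- 42, - 40, -27 ,  -  99/17, - 3/7, - 5/18 , 4,  77/10,20 , 26,31.97, 31.98,58,88, 89]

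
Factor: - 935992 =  - 2^3 *79^1*1481^1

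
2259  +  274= 2533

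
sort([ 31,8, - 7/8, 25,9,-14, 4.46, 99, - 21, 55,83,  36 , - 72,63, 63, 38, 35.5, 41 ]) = [- 72, - 21, - 14 ,-7/8, 4.46, 8,9, 25,31,35.5,36,38,41, 55, 63,  63,83,99 ] 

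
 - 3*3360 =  - 10080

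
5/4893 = 5/4893 = 0.00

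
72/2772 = 2/77 = 0.03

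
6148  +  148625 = 154773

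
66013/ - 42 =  -1572+11/42 =-  1571.74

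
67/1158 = 67/1158=0.06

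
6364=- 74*( - 86) 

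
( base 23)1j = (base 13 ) 33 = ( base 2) 101010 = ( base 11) 39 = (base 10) 42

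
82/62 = 41/31 = 1.32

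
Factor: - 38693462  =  -2^1*17^1*19^1*89^1*673^1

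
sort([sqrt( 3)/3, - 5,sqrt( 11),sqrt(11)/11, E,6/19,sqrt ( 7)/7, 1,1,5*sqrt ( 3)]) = [ - 5, sqrt( 11 ) /11,6/19,  sqrt( 7 )/7,sqrt( 3)/3,1,1, E,sqrt( 11 ), 5*sqrt(3 ) ]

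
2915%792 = 539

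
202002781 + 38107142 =240109923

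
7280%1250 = 1030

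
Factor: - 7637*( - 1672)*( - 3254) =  - 2^4  *  7^1*11^1 * 19^1 * 1091^1*1627^1 = - 41550534256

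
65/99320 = 1/1528 = 0.00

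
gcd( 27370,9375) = 5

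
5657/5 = 1131+2/5 = 1131.40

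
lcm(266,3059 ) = 6118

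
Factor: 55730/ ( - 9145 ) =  - 2^1*31^( - 1 )*59^(-1 )*5573^1 = -11146/1829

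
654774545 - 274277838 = 380496707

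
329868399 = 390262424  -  60394025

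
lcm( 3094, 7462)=126854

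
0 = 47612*0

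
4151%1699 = 753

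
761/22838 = 761/22838  =  0.03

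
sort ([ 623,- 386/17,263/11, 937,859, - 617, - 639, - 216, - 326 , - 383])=[ - 639 , - 617,-383,- 326, - 216,- 386/17,263/11, 623, 859,937] 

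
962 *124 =119288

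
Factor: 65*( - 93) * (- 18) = 108810  =  2^1*3^3 *5^1*13^1 *31^1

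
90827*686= 62307322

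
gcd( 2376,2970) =594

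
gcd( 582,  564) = 6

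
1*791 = 791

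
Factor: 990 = 2^1*3^2 * 5^1*11^1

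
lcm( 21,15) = 105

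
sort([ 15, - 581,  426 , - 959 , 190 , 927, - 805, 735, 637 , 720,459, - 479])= [ - 959, - 805,  -  581,  -  479, 15,190,426 , 459,637, 720, 735, 927 ]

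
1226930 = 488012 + 738918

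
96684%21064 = 12428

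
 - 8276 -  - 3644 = -4632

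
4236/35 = 4236/35 = 121.03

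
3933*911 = 3582963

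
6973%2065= 778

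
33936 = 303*112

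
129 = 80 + 49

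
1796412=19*94548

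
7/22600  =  7/22600 = 0.00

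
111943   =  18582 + 93361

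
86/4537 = 86/4537 = 0.02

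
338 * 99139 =33508982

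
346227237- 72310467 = 273916770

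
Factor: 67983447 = 3^1*7^1*367^1 * 8821^1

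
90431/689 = 90431/689  =  131.25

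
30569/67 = 456 + 17/67=456.25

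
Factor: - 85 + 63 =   -  2^1*11^1 = -22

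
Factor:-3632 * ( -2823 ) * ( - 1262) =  - 2^5*3^1 *227^1* 631^1 * 941^1 = - 12939457632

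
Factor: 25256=2^3* 7^1 * 11^1 * 41^1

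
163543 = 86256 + 77287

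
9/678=3/226=0.01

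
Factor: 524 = 2^2*131^1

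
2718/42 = 453/7 = 64.71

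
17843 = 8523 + 9320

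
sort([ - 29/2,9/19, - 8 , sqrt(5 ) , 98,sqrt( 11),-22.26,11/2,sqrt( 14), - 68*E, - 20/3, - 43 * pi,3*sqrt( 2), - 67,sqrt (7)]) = [ - 68*  E, - 43*pi,-67,- 22.26, - 29/2 , - 8, - 20/3,9/19,  sqrt( 5),sqrt(7),sqrt( 11),sqrt( 14 ), 3* sqrt(2), 11/2 , 98]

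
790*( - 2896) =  - 2287840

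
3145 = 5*629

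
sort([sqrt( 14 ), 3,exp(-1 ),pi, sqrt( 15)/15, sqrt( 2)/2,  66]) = [ sqrt( 15)/15,exp( - 1), sqrt( 2)/2,3, pi,sqrt( 14 ), 66]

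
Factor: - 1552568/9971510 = - 2^2* 5^( - 1 )*194071^1 *997151^(- 1 ) = - 776284/4985755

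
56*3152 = 176512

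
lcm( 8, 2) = 8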